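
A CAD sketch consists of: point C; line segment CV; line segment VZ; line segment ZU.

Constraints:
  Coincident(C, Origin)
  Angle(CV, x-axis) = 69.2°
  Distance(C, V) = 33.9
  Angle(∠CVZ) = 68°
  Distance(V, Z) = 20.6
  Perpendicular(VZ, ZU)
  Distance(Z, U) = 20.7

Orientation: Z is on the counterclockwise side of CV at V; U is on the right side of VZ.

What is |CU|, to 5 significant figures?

52.727

C is at the origin; CV runs at 69.2° with length 33.9, so V = 33.9·(cos 69.2°, sin 69.2°) = (12.038, 31.691). ∠CVZ = 68.0°, so VZ runs at 69.2° + (180° − 68.0°) = 181.20° from the x-axis; with |VZ| = 20.6, Z = V + 20.6·(cos 181.20°, sin 181.20°) = (-8.5574, 31.259). The perpendicularity gives ZU at right angles to VZ; with |ZU| = 20.7 on the right of VZ, U = Z + 20.7·(-0.020942, 0.99978) = (-8.9909, 51.955). Then |CU| = |U − C| = 52.727.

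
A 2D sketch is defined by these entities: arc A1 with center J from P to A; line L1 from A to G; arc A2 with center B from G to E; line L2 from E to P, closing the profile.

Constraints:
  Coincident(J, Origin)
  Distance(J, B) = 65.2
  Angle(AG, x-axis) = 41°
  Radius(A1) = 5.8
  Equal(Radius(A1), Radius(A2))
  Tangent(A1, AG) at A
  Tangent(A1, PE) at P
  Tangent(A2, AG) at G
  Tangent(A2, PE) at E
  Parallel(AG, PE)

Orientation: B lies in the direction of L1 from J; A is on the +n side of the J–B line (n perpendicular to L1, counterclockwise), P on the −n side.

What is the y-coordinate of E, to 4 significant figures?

38.40

The slot axis is L1's direction at 41.0°, so u = (cos 41.0°, sin 41.0°) = (0.7547, 0.6561) and n = (−sin 41.0°, cos 41.0°) = (-0.6561, 0.7547). J is at the origin and B lies 65.2 along u from J, so B = 65.2·u = (49.21, 42.78). Tangency of A1 to both parallel lines with radius 5.8 puts A and P at J ± 5.8·n: A = (-3.805, 4.377), P = (3.805, -4.377). Equal radii place G and E the same way about B: G = B + 5.8·n = (45.40, 47.15), E = B − 5.8·n = (53.01, 38.40). So E.y = 38.40.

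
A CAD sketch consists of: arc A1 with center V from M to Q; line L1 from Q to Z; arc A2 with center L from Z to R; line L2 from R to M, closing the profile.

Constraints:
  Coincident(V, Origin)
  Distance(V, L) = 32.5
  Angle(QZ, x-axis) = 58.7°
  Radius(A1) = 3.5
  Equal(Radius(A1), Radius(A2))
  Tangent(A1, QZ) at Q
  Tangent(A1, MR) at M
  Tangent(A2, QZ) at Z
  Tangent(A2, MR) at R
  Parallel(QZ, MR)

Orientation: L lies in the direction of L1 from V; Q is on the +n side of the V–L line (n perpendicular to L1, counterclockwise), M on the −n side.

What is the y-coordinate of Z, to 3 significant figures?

29.6

Tangency of A1 to both parallel lines with radius 3.5 puts Q and M at V ± 3.5·n: Q = (-2.99, 1.82), M = (2.99, -1.82). Equal radii place Z and R the same way about L: Z = L + 3.5·n = (13.9, 29.6), R = L − 3.5·n = (19.9, 26.0). So Z.y = 29.6.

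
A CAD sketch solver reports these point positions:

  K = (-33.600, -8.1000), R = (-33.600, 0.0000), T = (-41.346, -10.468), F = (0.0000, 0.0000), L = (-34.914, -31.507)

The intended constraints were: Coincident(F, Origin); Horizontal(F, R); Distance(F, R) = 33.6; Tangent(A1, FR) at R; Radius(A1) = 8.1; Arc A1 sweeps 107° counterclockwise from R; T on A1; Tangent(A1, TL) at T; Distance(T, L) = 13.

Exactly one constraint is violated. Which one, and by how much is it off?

Distance(T, L) = 13 — off by 9.00.

F = (0.00, 0.00) ✓; F.y = 0.00, R.y = 0.00 ✓; |FR| = 33.60 ✓; ∠(KR, RF) = 90.00° ✓; |KR| = 8.100 ✓; bearing(K→T) − bearing(K→R) = 107.0° ✓; |KT| = 8.100 ✓; ∠(KT, TL) = 90.00° ✓; |TL| = 22.00 ✗.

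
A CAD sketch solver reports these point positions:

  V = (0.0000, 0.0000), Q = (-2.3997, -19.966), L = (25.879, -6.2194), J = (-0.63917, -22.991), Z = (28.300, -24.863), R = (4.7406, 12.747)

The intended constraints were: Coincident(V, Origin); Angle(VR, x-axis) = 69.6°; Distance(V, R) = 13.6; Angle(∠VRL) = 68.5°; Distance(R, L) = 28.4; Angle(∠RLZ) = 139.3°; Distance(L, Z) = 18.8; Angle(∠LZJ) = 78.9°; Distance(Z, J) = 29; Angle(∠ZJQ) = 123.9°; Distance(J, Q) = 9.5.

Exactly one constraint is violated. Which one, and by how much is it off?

Distance(J, Q) = 9.5 — off by 6.00.

V = (0.00, 0.00) ✓; VR at 69.60° ✓; |VR| = 13.60 ✓; ∠VRL = 68.50° ✓; |RL| = 28.40 ✓; ∠RLZ = 139.3° ✓; |LZ| = 18.80 ✓; ∠LZJ = 78.90° ✓; |ZJ| = 29.00 ✓; ∠ZJQ = 123.9° ✓; |JQ| = 3.500 ✗.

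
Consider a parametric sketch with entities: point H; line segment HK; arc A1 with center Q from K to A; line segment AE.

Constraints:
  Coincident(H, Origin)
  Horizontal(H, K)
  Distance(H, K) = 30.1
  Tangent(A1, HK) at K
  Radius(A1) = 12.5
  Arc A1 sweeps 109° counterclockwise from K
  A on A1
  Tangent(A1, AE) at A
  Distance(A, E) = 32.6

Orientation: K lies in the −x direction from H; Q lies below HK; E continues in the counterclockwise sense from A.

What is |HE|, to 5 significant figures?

56.799

H is at the origin; H and K share the same y with |HK| = 30.1 and K on the −x side, so K = (-30.100, 0.0000). Since A1 is tangent to HK there, QK ⟂ HK, so Q = K + (0, -12.5) = (-30.100, -12.500). On A1, K sits at bearing 90° from Q; a 109° counterclockwise sweep puts A at bearing 199°, so A = Q + 12.5·(cos 199°, sin 199°) = (-41.919, -16.570). Since A1 is tangent to AE there, QA ⟂ AE, so AE runs along (−sin 199°, cos 199°); with |AE| = 32.6, E = (-31.305, -47.394). Then |HE| = |E − H| = 56.799.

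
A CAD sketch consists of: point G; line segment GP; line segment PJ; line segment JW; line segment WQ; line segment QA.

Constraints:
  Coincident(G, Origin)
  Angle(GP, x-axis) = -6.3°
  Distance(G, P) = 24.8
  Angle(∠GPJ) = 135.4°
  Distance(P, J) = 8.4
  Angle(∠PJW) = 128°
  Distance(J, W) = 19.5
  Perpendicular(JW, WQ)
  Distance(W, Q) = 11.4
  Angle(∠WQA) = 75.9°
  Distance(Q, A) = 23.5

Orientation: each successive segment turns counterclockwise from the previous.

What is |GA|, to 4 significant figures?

25.60

G is at the origin; GP runs at -6.3° with length 24.8, so P = (24.65, -2.721). ∠GPJ = 135.4° gives PJ at 38.30° from the x-axis; with |PJ| = 8.4, J = (31.24, 2.485). ∠PJW = 128.0° gives JW at 90.30° from the x-axis; with |JW| = 19.5, W = (31.14, 21.98). JW is perpendicular to WQ, so WQ runs at -179.7°; with |WQ| = 11.4, Q = (19.74, 21.92). ∠WQA = 75.9° gives QA at -75.60° from the x-axis; with |QA| = 23.5, A = (25.58, -0.8369). Then |GA| = |A − G| = 25.60.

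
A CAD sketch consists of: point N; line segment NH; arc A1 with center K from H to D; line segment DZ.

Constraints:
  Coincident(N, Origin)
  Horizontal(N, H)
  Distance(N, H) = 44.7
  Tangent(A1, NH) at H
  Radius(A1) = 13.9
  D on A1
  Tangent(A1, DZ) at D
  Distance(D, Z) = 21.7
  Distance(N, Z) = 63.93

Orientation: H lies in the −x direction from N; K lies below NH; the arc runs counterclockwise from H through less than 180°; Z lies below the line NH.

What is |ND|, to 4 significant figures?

60.71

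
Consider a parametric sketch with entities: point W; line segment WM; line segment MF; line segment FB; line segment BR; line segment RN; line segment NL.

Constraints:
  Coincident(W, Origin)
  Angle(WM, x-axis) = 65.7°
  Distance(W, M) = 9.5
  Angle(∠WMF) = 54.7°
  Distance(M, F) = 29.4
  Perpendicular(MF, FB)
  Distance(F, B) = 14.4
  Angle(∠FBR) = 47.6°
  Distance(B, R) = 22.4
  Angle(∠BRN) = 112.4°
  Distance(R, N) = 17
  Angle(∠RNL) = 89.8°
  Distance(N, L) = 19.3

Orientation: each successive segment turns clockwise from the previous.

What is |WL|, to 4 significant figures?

35.99

∠BRN = 112.4° gives RN at 10.40° from the x-axis; with |RN| = 17.0, N = (27.74, 0.9929). ∠RNL = 89.8° gives NL at -79.80° from the x-axis; with |NL| = 19.3, L = (31.16, -18.00). Then |WL| = |L − W| = 35.99.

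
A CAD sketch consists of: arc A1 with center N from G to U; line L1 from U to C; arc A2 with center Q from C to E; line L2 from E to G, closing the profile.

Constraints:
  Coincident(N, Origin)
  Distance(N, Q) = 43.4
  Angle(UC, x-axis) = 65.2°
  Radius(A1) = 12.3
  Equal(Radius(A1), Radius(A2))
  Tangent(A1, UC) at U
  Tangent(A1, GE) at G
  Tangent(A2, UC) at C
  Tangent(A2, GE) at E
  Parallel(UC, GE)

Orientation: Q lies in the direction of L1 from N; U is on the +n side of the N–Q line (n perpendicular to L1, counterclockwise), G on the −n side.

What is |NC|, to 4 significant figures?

45.11

Tangency of A1 to both parallel lines with radius 12.3 puts U and G at N ± 12.3·n: U = (-11.17, 5.159), G = (11.17, -5.159). Equal radii place C and E the same way about Q: C = Q + 12.3·n = (7.039, 44.56), E = Q − 12.3·n = (29.37, 34.24). Then |NC| = |C − N| = 45.11.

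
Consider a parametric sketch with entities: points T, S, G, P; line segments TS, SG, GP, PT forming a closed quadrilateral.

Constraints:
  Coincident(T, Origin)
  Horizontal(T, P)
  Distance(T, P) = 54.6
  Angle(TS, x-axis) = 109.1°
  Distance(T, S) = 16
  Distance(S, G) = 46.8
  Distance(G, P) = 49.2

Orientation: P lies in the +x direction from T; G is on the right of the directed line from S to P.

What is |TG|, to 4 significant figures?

30.89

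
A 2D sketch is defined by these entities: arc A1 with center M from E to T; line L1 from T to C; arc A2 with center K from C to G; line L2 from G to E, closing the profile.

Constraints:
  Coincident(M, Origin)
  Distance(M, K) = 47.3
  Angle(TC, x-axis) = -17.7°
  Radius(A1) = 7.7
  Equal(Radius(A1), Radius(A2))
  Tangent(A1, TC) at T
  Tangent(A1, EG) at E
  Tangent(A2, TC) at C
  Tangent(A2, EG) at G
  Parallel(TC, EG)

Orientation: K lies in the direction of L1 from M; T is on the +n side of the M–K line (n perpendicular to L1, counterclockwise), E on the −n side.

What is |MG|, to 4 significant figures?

47.92

The slot axis is L1's direction at -17.7°, so u = (cos -17.7°, sin -17.7°) = (0.9527, -0.3040) and n = (−sin -17.7°, cos -17.7°) = (0.3040, 0.9527). M is at the origin and K lies 47.3 along u from M, so K = 47.3·u = (45.06, -14.38). Tangency of A1 to both parallel lines with radius 7.7 puts T and E at M ± 7.7·n: T = (2.341, 7.335), E = (-2.341, -7.335). Equal radii place C and G the same way about K: C = K + 7.7·n = (47.40, -7.045), G = K − 7.7·n = (42.72, -21.72). Then |MG| = |G − M| = 47.92.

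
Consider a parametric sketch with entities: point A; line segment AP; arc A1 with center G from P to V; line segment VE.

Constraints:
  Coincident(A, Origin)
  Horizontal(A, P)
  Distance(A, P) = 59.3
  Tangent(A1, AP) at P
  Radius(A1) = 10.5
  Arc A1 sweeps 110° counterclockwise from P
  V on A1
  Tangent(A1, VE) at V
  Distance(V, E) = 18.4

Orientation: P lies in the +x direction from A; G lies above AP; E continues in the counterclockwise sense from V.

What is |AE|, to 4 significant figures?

70.27

A is at the origin; AP is horizontal with |AP| = 59.3 and P on the +x side, so P = (59.30, 0.000). The tangent condition forces GP to be normal to AP, so G = P + (0, 10.5) = (59.30, 10.50). On A1, P sits at bearing -90° from G; a 110° counterclockwise sweep puts V at bearing 20°, so V = G + 10.5·(cos 20°, sin 20°) = (69.17, 14.09). Since A1 is tangent to VE there, GV ⟂ VE, so VE runs along (−sin 20°, cos 20°); with |VE| = 18.4, E = (62.87, 31.38). Then |AE| = |E − A| = 70.27.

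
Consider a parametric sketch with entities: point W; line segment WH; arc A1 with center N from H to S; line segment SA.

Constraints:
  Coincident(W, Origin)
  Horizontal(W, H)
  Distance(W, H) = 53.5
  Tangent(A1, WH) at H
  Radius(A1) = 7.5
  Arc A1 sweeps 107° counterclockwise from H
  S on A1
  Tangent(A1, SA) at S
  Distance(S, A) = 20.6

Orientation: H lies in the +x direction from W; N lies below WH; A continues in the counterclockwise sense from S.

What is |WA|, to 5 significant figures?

60.038

On A1, H sits at bearing 90° from N; a 107° counterclockwise sweep puts S at bearing 197°, so S = N + 7.5·(cos 197°, sin 197°) = (46.328, -9.6928). Tangency of A1 to SA means the radius NS is perpendicular to SA, so SA runs along (−sin 197°, cos 197°); with |SA| = 20.6, A = (52.351, -29.393). Then |WA| = |A − W| = 60.038.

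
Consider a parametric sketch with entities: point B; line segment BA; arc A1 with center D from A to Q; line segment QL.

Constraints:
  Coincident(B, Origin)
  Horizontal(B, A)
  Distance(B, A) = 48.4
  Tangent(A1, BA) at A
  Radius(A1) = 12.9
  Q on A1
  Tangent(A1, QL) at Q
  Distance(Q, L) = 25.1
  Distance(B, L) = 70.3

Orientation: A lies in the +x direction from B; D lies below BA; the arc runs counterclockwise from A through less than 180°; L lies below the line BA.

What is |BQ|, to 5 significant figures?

45.609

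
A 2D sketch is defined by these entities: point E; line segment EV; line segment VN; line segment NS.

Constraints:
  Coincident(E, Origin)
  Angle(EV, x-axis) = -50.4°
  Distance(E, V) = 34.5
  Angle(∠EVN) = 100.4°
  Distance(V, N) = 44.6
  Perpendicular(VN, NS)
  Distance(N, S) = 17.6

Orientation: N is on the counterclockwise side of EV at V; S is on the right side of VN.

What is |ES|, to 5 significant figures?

72.382

E is at the origin; EV runs at -50.4° with length 34.5, so V = 34.5·(cos -50.4°, sin -50.4°) = (21.991, -26.583). ∠EVN = 100.4°, so VN runs at -50.4° + (180° − 100.4°) = 29.200° from the x-axis; with |VN| = 44.6, N = V + 44.6·(cos 29.200°, sin 29.200°) = (60.923, -4.8242). The perpendicularity gives NS at right angles to VN; with |NS| = 17.6 on the right of VN, S = N + 17.6·(0.48786, -0.87292) = (69.510, -20.188). Then |ES| = |S − E| = 72.382.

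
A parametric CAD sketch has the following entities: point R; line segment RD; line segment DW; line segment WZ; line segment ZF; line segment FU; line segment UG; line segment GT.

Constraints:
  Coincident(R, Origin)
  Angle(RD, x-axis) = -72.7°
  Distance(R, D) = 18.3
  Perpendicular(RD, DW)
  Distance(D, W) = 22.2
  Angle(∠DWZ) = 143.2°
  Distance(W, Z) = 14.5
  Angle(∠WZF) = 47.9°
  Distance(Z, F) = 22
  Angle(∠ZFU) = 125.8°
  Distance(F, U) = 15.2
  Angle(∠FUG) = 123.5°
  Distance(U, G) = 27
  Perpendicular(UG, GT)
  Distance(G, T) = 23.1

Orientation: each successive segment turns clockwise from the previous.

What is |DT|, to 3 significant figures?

34.9

R is at the origin; RD runs at -72.7° with length 18.3, so D = (5.44, -17.5). The perpendicularity gives DW at right angles to RD, so DW runs at -163°; with |DW| = 22.2, W = (-15.8, -24.1). ∠DWZ = 143.2° gives WZ at 160° from the x-axis; with |WZ| = 14.5, Z = (-29.4, -19.2). ∠WZF = 47.9° gives ZF at 28.4° from the x-axis; with |ZF| = 22.0, F = (-10.1, -8.77). ∠ZFU = 125.8° gives FU at -25.8° from the x-axis; with |FU| = 15.2, U = (3.62, -15.4). ∠FUG = 123.5° gives UG at -82.3° from the x-axis; with |UG| = 27.0, G = (7.23, -42.1). The perpendicularity gives GT at right angles to UG, so GT runs at -172°; with |GT| = 23.1, T = (-15.7, -45.2). Then |DT| = |T − D| = 34.9.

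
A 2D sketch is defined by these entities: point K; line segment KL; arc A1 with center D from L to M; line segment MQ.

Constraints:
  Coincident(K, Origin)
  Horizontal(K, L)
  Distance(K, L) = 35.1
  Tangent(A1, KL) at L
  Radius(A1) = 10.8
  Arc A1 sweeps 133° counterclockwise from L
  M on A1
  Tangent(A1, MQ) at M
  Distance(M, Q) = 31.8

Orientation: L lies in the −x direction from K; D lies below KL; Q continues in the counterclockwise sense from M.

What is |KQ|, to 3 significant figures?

46.6

On A1, L sits at bearing 90° from D; a 133° counterclockwise sweep puts M at bearing 223°, so M = D + 10.8·(cos 223°, sin 223°) = (-43.0, -18.2). Tangency of A1 to MQ means the radius DM is perpendicular to MQ, so MQ runs along (−sin 223°, cos 223°); with |MQ| = 31.8, Q = (-21.3, -41.4). Then |KQ| = |Q − K| = 46.6.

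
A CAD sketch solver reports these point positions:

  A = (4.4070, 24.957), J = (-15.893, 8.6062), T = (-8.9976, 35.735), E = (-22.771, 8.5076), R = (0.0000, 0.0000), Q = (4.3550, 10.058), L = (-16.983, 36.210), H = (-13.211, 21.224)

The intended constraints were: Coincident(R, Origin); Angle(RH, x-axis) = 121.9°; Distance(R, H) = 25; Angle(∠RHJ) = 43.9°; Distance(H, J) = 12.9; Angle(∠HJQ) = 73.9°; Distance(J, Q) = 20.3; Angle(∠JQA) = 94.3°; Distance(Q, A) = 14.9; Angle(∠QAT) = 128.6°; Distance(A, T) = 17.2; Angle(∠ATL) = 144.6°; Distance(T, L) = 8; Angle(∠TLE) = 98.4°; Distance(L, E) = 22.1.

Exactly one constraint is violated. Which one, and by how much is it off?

Distance(L, E) = 22.1 — off by 6.20.

R = (0.00, 0.00) ✓; RH at 121.9° ✓; |RH| = 25.00 ✓; ∠RHJ = 43.90° ✓; |HJ| = 12.90 ✓; ∠HJQ = 73.90° ✓; |JQ| = 20.30 ✓; ∠JQA = 94.30° ✓; |QA| = 14.90 ✓; ∠QAT = 128.6° ✓; |AT| = 17.20 ✓; ∠ATL = 144.6° ✓; |TL| = 8.000 ✓; ∠TLE = 98.40° ✓; |LE| = 28.30 ✗.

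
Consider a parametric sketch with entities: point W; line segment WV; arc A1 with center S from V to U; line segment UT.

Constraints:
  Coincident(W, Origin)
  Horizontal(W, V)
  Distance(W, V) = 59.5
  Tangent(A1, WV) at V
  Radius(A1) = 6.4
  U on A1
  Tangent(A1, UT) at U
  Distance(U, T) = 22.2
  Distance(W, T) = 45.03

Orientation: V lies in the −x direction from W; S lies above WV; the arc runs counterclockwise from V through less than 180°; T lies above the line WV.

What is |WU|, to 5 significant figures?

54.582

Checks: ∠(SV, VW) = 90.00° ✓; |SU| = 6.400 ✓; ∠(SU, UT) = 90.00° ✓; |UT| = 22.20 ✓; |WT| = 45.03 ✓.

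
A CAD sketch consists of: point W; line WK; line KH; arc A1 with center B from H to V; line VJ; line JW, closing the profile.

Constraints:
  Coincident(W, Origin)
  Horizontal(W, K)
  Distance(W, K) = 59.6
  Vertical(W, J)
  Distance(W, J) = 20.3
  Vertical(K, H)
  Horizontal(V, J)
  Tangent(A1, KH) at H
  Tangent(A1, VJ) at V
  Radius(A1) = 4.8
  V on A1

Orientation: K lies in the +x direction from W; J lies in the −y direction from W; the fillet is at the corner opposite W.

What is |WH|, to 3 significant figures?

61.6

The virtual corner opposite W is at (59.6, -20.3). A1 meets KH tangentially, so BH is at right angles to KH and tangency of A1 to VJ means the radius BV is perpendicular to VJ, with radius 4.8, so the center B sits 4.8 in from both sides at B = (54.8, -15.5). That places the tangent points at H = (59.6, -15.5) on KH and V = (54.8, -20.3) on VJ. Then |WH| = |H − W| = 61.6.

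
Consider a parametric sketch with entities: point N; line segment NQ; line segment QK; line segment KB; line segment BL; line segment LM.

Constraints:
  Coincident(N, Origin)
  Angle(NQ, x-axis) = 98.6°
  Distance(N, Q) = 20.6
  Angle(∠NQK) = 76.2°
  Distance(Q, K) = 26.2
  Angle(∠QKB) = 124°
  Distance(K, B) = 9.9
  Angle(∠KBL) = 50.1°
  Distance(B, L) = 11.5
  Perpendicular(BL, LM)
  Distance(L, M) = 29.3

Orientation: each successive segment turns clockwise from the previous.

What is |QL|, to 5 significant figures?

21.478

N is at the origin; NQ runs at 98.6° with length 20.6, so Q = (-3.0804, 20.368). ∠NQK = 76.2° gives QK at -5.2000° from the x-axis; with |QK| = 26.2, K = (23.012, 17.994). ∠QKB = 124.0° gives KB at -61.200° from the x-axis; with |KB| = 9.9, B = (27.781, 9.3184). ∠KBL = 50.1° gives BL at 168.90° from the x-axis; with |BL| = 11.5, L = (16.496, 11.532). Then |QL| = |L − Q| = 21.478.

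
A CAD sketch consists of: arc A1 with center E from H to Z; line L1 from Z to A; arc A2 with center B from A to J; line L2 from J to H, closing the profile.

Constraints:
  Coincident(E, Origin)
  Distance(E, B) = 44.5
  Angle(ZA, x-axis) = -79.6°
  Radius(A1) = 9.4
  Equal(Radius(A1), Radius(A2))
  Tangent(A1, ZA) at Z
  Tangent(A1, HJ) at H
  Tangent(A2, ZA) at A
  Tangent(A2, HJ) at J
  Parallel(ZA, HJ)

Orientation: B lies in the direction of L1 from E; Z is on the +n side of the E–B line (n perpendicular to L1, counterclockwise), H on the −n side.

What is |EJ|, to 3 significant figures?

45.5

The slot axis is L1's direction at -79.6°, so u = (cos -79.6°, sin -79.6°) = (0.181, -0.984) and n = (−sin -79.6°, cos -79.6°) = (0.984, 0.181). E is at the origin and B lies 44.5 along u from E, so B = 44.5·u = (8.03, -43.8). Tangency of A1 to both parallel lines with radius 9.4 puts Z and H at E ± 9.4·n: Z = (9.25, 1.70), H = (-9.25, -1.70). Equal radii place A and J the same way about B: A = B + 9.4·n = (17.3, -42.1), J = B − 9.4·n = (-1.21, -45.5). Then |EJ| = |J − E| = 45.5.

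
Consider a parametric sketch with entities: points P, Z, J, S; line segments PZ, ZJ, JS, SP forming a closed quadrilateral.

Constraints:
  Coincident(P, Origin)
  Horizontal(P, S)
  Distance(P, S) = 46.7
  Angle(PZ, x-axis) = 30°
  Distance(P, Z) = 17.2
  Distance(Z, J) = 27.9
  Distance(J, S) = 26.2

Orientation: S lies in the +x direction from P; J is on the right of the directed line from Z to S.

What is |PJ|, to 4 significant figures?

31.39

P is at the origin; PS is horizontal with |PS| = 46.7 and S in +x, so S = (46.7, 0). PZ runs at 30.0° with |PZ| = 17.2, so Z = (14.90, 8.600). J is determined by |ZJ| = 27.9 and |JS| = 26.2 together: it lies at the intersection of circle(Z, 27.9) and circle(S, 26.2). With |ZS| = 32.95, the foot of the radical line on ZS is 17.87 from Z and the perpendicular offset is √(27.9² − 17.87²) = 21.43. Taking the right-of-ZS solution: J = (26.55, -16.75).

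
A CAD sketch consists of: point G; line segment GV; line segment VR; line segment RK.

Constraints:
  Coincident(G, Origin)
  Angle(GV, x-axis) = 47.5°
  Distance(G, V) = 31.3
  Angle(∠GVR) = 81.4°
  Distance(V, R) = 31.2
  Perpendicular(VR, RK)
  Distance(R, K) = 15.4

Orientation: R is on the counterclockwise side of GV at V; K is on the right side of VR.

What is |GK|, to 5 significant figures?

53.399

∠GVR = 81.4°, so VR runs at 47.5° + (180° − 81.4°) = 146.10° from the x-axis; with |VR| = 31.2, R = V + 31.2·(cos 146.10°, sin 146.10°) = (-4.7504, 40.478). VR ⟂ RK; with |RK| = 15.4 on the right of VR, K = R + 15.4·(0.55775, 0.83001) = (3.8389, 53.261). Then |GK| = |K − G| = 53.399.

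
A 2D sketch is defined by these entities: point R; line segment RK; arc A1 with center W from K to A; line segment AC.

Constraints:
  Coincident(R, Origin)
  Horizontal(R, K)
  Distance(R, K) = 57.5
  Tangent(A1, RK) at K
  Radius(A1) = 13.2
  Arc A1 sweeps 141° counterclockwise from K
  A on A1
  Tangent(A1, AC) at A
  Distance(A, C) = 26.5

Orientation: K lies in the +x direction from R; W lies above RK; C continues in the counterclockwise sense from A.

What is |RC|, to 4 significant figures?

60.46

R is at the origin; RK is horizontal with |RK| = 57.5 and K on the +x side, so K = (57.50, 0.000). Since A1 is tangent to RK there, WK ⟂ RK, so W = K + (0, 13.2) = (57.50, 13.20). On A1, K sits at bearing -90° from W; a 141° counterclockwise sweep puts A at bearing 51°, so A = W + 13.2·(cos 51°, sin 51°) = (65.81, 23.46). Tangency of A1 to AC means the radius WA is perpendicular to AC, so AC runs along (−sin 51°, cos 51°); with |AC| = 26.5, C = (45.21, 40.14). Then |RC| = |C − R| = 60.46.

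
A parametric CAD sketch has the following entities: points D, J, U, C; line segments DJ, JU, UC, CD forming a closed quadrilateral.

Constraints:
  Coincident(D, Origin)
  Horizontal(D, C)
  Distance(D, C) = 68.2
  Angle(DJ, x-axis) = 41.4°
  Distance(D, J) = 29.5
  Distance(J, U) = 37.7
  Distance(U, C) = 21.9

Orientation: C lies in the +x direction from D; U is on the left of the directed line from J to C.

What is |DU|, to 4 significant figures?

63.15

Checks: |JU| = 37.70 ✓; |UC| = 21.90 ✓.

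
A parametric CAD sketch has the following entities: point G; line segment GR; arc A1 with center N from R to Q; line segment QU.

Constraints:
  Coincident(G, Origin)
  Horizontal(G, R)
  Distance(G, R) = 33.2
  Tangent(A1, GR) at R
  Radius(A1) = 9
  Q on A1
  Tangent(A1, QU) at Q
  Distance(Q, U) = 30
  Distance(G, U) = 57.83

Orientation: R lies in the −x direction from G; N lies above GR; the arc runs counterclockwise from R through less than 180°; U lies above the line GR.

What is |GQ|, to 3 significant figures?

29.4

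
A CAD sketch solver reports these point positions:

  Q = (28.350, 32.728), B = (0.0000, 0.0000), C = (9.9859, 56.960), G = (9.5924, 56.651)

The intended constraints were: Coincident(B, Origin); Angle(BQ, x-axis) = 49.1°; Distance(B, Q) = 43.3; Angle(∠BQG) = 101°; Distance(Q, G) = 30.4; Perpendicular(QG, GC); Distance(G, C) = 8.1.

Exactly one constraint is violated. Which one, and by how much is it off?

Distance(G, C) = 8.1 — off by 7.60.

B = (0.00, 0.00) ✓; BQ at 49.10° ✓; |BQ| = 43.30 ✓; ∠BQG = 101.0° ✓; |QG| = 30.40 ✓; ∠(QG, GC) = 89.96° ✓; |GC| = 0.5003 ✗.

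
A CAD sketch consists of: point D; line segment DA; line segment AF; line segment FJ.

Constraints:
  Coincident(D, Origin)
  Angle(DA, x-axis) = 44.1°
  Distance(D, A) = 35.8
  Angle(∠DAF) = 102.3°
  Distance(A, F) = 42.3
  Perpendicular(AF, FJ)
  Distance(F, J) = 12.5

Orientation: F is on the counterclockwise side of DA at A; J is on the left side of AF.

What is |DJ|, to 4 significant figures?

54.75

D is at the origin; DA runs at 44.1° with length 35.8, so A = 35.8·(cos 44.1°, sin 44.1°) = (25.71, 24.91). ∠DAF = 102.3°, so AF runs at 44.1° + (180° − 102.3°) = 121.8° from the x-axis; with |AF| = 42.3, F = A + 42.3·(cos 121.8°, sin 121.8°) = (3.419, 60.86). AF ⟂ FJ; with |FJ| = 12.5 on the left of AF, J = F + 12.5·(-0.8499, -0.5270) = (-7.205, 54.28). Then |DJ| = |J − D| = 54.75.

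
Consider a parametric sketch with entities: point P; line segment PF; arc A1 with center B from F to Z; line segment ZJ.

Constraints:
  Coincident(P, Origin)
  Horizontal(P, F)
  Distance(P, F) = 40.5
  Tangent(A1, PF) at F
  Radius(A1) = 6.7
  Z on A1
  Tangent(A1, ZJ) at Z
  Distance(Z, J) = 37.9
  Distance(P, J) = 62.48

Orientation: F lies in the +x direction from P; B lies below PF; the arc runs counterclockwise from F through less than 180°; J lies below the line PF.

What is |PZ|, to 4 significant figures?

35.01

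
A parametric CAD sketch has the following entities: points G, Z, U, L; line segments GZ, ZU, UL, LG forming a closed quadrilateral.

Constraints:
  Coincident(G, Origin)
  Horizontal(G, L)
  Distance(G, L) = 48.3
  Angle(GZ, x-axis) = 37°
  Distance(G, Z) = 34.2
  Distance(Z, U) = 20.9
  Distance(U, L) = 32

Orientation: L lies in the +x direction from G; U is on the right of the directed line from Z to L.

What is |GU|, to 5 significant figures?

16.646

Checks: |ZU| = 20.90 ✓; |UL| = 32.00 ✓.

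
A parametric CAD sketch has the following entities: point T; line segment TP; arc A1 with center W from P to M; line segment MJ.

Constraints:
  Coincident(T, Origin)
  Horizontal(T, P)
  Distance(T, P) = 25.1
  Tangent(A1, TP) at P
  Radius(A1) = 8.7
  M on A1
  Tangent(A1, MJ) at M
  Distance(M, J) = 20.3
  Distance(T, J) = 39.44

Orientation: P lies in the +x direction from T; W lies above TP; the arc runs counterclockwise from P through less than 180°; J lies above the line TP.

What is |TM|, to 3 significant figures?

35.2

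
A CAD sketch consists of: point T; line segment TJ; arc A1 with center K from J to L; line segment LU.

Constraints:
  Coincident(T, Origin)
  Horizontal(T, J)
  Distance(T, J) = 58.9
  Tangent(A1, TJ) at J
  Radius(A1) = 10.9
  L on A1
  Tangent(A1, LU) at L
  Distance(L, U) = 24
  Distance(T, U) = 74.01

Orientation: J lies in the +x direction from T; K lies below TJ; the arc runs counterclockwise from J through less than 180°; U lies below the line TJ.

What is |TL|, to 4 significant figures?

53.01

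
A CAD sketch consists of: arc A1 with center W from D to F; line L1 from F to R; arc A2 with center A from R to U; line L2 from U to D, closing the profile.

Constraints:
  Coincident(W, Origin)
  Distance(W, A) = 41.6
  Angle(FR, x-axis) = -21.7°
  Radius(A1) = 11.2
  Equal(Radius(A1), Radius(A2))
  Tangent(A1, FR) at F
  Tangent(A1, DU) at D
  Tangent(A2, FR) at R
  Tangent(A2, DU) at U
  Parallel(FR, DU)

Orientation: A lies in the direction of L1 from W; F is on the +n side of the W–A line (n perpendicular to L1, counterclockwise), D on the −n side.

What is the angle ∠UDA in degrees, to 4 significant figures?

15.07°

The slot axis is L1's direction at -21.7°, so u = (cos -21.7°, sin -21.7°) = (0.9291, -0.3697) and n = (−sin -21.7°, cos -21.7°) = (0.3697, 0.9291). W is at the origin and A lies 41.6 along u from W, so A = 41.6·u = (38.65, -15.38). Tangency of A1 to both parallel lines with radius 11.2 puts F and D at W ± 11.2·n: F = (4.141, 10.41), D = (-4.141, -10.41). Equal radii place R and U the same way about A: R = A + 11.2·n = (42.79, -4.975), U = A − 11.2·n = (34.51, -25.79). Then cos ∠UDA = DU·DA / (|DU||DA|), giving 15.07°.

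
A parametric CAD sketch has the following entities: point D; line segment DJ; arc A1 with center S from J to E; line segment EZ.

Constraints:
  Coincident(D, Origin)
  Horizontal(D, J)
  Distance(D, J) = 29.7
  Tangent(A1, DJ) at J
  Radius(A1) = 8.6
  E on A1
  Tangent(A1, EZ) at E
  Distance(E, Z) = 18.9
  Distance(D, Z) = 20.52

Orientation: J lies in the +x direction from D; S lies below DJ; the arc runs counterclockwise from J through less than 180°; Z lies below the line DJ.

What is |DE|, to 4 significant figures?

23.35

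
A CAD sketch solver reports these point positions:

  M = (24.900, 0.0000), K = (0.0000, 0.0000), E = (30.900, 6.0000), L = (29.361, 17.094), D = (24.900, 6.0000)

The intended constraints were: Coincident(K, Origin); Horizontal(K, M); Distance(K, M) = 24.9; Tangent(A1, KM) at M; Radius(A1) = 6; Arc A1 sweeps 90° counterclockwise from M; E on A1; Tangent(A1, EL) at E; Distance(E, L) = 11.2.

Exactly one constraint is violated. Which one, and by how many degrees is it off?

Tangent(A1, EL) at E — off by 7.90°.

K = (0.00, 0.00) ✓; K.y = 0.00, M.y = 0.00 ✓; |KM| = 24.90 ✓; ∠(DM, MK) = 90.00° ✓; |DM| = 6.000 ✓; bearing(D→E) − bearing(D→M) = 90.00° ✓; |DE| = 6.000 ✓; ∠(DE, EL) = 82.10° ✗; |EL| = 11.20 ✓.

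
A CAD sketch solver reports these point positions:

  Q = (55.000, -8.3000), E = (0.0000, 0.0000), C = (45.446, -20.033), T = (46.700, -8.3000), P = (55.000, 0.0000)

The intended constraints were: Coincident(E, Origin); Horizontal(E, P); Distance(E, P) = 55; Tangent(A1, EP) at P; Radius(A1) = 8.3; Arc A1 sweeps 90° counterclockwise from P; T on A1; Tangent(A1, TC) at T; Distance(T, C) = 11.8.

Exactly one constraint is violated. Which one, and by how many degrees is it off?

Tangent(A1, TC) at T — off by 6.10°.

E = (0.00, 0.00) ✓; E.y = 0.00, P.y = 0.00 ✓; |EP| = 55.00 ✓; ∠(QP, PE) = 90.00° ✓; |QP| = 8.300 ✓; bearing(Q→T) − bearing(Q→P) = 90.00° ✓; |QT| = 8.300 ✓; ∠(QT, TC) = 96.10° ✗; |TC| = 11.80 ✓.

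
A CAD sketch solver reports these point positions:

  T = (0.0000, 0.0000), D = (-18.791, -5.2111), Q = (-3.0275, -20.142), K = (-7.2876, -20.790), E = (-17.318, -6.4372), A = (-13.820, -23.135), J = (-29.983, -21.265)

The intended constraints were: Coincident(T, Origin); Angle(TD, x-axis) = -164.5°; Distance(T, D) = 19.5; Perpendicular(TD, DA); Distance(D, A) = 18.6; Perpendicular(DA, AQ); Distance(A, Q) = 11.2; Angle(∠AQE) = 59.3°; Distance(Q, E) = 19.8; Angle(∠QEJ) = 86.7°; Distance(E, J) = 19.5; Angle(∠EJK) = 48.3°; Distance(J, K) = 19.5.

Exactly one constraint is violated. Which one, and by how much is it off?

Distance(J, K) = 19.5 — off by 3.20.

T = (0.00, 0.00) ✓; TD at -164.5° ✓; |TD| = 19.50 ✓; ∠(TD, DA) = 90.00° ✓; |DA| = 18.60 ✓; ∠(DA, AQ) = 90.00° ✓; |AQ| = 11.20 ✓; ∠AQE = 59.30° ✓; |QE| = 19.80 ✓; ∠QEJ = 86.70° ✓; |EJ| = 19.50 ✓; ∠EJK = 48.30° ✓; |JK| = 22.70 ✗.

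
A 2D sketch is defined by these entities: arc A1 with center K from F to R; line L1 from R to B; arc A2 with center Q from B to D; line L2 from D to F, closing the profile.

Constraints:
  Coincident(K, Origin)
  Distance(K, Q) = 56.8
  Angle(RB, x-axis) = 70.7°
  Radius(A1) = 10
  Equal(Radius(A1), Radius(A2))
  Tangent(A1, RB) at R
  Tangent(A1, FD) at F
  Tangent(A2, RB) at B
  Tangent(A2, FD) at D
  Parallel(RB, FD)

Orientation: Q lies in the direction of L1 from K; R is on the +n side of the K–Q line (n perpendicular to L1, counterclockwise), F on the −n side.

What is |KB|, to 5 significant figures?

57.674

Tangency of A1 to both parallel lines with radius 10.0 puts R and F at K ± 10.0·n: R = (-9.4380, 3.3051), F = (9.4380, -3.3051). Equal radii place B and D the same way about Q: B = Q + 10.0·n = (9.3352, 56.913), D = Q − 10.0·n = (28.211, 50.303). Then |KB| = |B − K| = 57.674.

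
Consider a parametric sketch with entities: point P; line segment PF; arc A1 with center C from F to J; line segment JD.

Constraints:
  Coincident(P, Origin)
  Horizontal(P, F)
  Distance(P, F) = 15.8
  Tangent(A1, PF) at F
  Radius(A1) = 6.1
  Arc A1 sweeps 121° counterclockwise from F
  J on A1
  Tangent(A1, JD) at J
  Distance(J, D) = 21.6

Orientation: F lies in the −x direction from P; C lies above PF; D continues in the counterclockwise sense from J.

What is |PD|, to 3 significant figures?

35.2

On A1, F sits at bearing -90° from C; a 121° counterclockwise sweep puts J at bearing 31°, so J = C + 6.1·(cos 31°, sin 31°) = (-10.6, 9.24). A1 meets JD tangentially, so CJ is at right angles to JD, so JD runs along (−sin 31°, cos 31°); with |JD| = 21.6, D = (-21.7, 27.8). Then |PD| = |D − P| = 35.2.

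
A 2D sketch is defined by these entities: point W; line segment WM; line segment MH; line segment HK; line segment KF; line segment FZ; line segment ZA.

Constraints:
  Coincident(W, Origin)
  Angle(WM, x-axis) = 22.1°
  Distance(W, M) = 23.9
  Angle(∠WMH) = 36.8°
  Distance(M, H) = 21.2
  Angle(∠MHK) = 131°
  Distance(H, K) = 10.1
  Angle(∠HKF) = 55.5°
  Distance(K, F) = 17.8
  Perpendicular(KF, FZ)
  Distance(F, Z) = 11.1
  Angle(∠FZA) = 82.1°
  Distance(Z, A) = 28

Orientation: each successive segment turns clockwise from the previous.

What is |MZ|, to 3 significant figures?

8.99

∠HKF = 55.5° gives KF at 65.4° from the x-axis; with |KF| = 17.8, F = (8.65, 5.29). The perpendicularity gives FZ at right angles to KF, so FZ runs at -24.6°; with |FZ| = 11.1, Z = (18.7, 0.666). Then |MZ| = |Z − M| = 8.99.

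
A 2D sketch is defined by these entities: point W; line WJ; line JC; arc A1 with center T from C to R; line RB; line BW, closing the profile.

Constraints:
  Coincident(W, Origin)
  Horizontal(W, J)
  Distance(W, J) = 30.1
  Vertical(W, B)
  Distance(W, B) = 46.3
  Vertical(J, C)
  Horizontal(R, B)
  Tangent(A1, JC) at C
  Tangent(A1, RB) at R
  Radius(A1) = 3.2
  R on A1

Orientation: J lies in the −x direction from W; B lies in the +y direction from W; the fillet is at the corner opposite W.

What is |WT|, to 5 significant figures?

50.806

W is at the origin; W and J share the same y with |WJ| = 30.1 and J on the −x side, so J = (-30.100, 0.0000). WB is vertical with |WB| = 46.3 and B on the +y side, so B = (0.0000, 46.300). The virtual corner opposite W is at (-30.100, 46.300). A1 meets JC tangentially, so TC is at right angles to JC and A1 meets RB tangentially, so TR is at right angles to RB, with radius 3.2, so the center T sits 3.2 in from both sides at T = (-26.900, 43.100). Then |WT| = |T − W| = 50.806.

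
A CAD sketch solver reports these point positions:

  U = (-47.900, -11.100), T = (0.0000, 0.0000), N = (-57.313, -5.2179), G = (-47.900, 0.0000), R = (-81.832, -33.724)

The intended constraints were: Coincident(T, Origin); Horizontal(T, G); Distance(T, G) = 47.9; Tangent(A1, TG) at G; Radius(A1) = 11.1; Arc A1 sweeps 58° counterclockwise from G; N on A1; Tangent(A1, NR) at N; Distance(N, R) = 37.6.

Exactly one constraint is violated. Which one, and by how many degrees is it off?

Tangent(A1, NR) at N — off by 8.70°.

T = (0.00, 0.00) ✓; T.y = 0.00, G.y = 0.00 ✓; |TG| = 47.90 ✓; ∠(UG, GT) = 90.00° ✓; |UG| = 11.10 ✓; bearing(U→N) − bearing(U→G) = 58.00° ✓; |UN| = 11.10 ✓; ∠(UN, NR) = 98.70° ✗; |NR| = 37.60 ✓.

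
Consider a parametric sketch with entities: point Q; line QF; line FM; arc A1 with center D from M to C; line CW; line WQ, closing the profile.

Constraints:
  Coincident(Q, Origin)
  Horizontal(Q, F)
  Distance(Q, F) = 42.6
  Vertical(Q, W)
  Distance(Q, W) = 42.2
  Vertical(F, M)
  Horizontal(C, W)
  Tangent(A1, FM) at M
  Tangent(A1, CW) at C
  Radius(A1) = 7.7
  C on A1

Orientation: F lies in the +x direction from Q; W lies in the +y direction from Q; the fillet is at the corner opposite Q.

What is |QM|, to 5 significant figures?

54.818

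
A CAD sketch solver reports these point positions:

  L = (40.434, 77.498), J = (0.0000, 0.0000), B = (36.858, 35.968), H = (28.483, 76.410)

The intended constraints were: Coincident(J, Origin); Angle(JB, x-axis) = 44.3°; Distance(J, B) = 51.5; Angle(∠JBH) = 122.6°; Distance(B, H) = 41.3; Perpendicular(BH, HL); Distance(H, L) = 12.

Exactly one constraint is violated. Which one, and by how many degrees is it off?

Perpendicular(BH, HL) — off by 6.50°.

J = (0.00, 0.00) ✓; JB at 44.30° ✓; |JB| = 51.50 ✓; ∠JBH = 122.6° ✓; |BH| = 41.30 ✓; ∠(BH, HL) = 96.50° ✗; |HL| = 12.00 ✓.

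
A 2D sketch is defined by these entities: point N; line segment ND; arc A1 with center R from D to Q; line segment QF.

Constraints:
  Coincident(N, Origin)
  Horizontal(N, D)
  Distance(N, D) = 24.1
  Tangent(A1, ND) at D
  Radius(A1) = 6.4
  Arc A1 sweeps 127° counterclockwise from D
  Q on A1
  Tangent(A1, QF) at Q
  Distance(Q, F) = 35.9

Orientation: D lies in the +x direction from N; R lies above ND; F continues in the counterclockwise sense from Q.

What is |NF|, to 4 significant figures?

39.66

N is at the origin; N and D share the same y with |ND| = 24.1 and D on the +x side, so D = (24.10, 0.000). Tangency of A1 to ND means the radius RD is perpendicular to ND, so R = D + (0, 6.4) = (24.10, 6.400). On A1, D sits at bearing -90° from R; a 127° counterclockwise sweep puts Q at bearing 37°, so Q = R + 6.4·(cos 37°, sin 37°) = (29.21, 10.25). Since A1 is tangent to QF there, RQ ⟂ QF, so QF runs along (−sin 37°, cos 37°); with |QF| = 35.9, F = (7.606, 38.92). Then |NF| = |F − N| = 39.66.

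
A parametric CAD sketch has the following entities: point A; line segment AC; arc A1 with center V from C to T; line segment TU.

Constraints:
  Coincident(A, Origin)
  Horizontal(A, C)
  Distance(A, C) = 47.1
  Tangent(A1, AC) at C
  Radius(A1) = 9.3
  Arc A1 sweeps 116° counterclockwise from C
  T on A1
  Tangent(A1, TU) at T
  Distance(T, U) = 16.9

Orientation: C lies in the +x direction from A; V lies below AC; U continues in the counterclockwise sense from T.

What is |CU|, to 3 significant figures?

28.6

On A1, C sits at bearing 90° from V; a 116° counterclockwise sweep puts T at bearing 206°, so T = V + 9.3·(cos 206°, sin 206°) = (38.7, -13.4). Since A1 is tangent to TU there, VT ⟂ TU, so TU runs along (−sin 206°, cos 206°); with |TU| = 16.9, U = (46.1, -28.6). Then |CU| = |U − C| = 28.6.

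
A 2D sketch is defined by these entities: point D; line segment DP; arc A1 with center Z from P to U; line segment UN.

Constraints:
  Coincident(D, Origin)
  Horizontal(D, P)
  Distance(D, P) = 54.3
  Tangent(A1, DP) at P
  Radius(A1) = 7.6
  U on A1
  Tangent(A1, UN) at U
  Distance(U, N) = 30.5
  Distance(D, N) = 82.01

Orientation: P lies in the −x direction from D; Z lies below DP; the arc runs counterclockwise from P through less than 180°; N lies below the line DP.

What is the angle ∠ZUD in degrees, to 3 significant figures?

34.0°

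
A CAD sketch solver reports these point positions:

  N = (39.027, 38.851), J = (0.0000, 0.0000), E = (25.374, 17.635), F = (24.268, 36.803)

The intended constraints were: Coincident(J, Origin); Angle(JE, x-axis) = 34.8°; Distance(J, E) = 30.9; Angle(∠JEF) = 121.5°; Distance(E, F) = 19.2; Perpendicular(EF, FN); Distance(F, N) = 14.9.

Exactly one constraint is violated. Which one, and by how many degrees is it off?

Perpendicular(EF, FN) — off by 4.60°.

J = (0.00, 0.00) ✓; JE at 34.80° ✓; |JE| = 30.90 ✓; ∠JEF = 121.5° ✓; |EF| = 19.20 ✓; ∠(EF, FN) = 85.40° ✗; |FN| = 14.90 ✓.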